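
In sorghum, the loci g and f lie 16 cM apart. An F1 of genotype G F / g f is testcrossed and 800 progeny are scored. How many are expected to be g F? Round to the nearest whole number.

A map distance of 16 cM corresponds to a recombination frequency of 0.160.
The F1 is G F / g f, so g F is a recombinant gamete class with expected frequency r/2 = 0.160/2 = 0.0800.
Expected number = 0.0800 × 800 = 64.00 ≈ 64.

64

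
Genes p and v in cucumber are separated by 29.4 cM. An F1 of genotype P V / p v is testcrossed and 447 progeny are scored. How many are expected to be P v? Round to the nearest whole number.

66

A map distance of 29.4 cM corresponds to a recombination frequency of 0.294.
The F1 is P V / p v, so P v is a recombinant gamete class with expected frequency r/2 = 0.294/2 = 0.1470.
Expected number = 0.1470 × 447 = 65.71 ≈ 66.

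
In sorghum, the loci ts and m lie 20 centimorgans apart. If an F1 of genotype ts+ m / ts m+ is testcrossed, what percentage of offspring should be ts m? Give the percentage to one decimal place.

A map distance of 20 centimorgans corresponds to a recombination frequency of 0.200.
The F1 is ts+ m / ts m+, so ts m is a recombinant gamete class with expected frequency r/2 = 0.200/2 = 0.1000.
That is 0.1000 = 10.0% of the progeny.

10.0%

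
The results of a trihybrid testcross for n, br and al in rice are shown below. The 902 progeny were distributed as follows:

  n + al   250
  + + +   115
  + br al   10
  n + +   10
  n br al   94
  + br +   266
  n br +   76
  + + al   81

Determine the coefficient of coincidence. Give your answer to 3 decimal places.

The two most frequent reciprocal classes, + br + and n + al, are the parental types, so the F1 was + br + / n + al.
The two rarest classes, + br al and n + +, are the double crossovers. Comparing them with the parentals, only the al allele has switched, so al is the middle locus and the order is br – al – n.
br–al: (209 + 20)/902 = 0.2539; al–n: (157 + 20)/902 = 0.1962.
Expected DCO frequency = 0.2539 × 0.1962 ≈ 0.04982; observed = 20/902 ≈ 0.02217.
Coefficient of coincidence = 0.02217/0.04982 ≈ 0.445.

0.445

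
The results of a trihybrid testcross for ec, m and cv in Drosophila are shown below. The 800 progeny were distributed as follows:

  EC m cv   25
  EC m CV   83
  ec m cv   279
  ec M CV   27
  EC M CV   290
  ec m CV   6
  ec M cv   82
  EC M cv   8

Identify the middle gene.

The two most frequent reciprocal classes, EC M CV and ec m cv, are the parental types, so the F1 was EC M CV / ec m cv.
The two rarest classes, EC M cv and ec m CV, are the double crossovers. Comparing them with the parentals, only the cv allele has switched, so cv is the middle locus and the order is ec – cv – m.

cv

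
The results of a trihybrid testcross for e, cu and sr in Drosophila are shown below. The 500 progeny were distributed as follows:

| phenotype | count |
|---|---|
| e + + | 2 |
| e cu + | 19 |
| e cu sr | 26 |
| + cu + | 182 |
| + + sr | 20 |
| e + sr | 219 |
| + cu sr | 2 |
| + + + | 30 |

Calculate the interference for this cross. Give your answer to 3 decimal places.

0.225

The two most frequent reciprocal classes, e + sr and + cu +, are the parental types, so the F1 was e + sr / + cu +.
The two rarest classes, e + + and + cu sr, are the double crossovers. Comparing them with the parentals, only the sr allele has switched, so sr is the middle locus and the order is e – sr – cu.
e–sr: (39 + 4)/500 = 0.0860; sr–cu: (56 + 4)/500 = 0.1200.
Expected DCO frequency = 0.0860 × 0.1200 ≈ 0.01032; observed = 4/500 ≈ 0.00800.
Coefficient of coincidence = 0.00800/0.01032 ≈ 0.775; interference = 1 − 0.775 = 0.225.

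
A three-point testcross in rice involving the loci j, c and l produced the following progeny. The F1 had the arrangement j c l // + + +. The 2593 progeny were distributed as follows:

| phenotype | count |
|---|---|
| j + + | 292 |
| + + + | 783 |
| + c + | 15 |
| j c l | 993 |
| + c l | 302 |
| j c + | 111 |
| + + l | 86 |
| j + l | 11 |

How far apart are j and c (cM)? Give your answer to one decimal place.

23.9 cM

The two rarest classes, j + l and + c +, are the double crossovers. Comparing them with the parentals, only the c allele has switched, so c is the middle locus and the order is j – c – l.
Crossovers in the j–c interval produce the single-crossover classes + c l and j + + (302 + 292 = 594) plus the double crossovers (26).
RF(j–c) = (594 + 26) / 2593 = 620/2593 = 0.2391 → 23.9 cM.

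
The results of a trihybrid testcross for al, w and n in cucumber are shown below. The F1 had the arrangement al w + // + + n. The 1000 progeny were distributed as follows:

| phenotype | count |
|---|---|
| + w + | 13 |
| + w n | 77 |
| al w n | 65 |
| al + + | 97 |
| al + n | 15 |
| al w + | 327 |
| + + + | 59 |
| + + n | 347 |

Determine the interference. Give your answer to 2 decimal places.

The two rarest classes, + w + and al + n, are the double crossovers. Comparing them with the parentals, only the al allele has switched, so al is the middle locus and the order is n – al – w.
n–al: (124 + 28)/1000 = 0.1520; al–w: (174 + 28)/1000 = 0.2020.
Expected DCO frequency = 0.1520 × 0.2020 ≈ 0.03070; observed = 28/1000 ≈ 0.02800.
Coefficient of coincidence = 0.02800/0.03070 ≈ 0.91; interference = 1 − 0.91 = 0.09.

0.09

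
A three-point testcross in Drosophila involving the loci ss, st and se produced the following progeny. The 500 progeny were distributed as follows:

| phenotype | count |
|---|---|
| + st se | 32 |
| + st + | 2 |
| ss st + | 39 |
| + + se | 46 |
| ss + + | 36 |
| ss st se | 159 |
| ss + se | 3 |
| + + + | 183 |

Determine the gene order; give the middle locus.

The two most frequent reciprocal classes, ss st se and + + +, are the parental types, so the F1 was ss st se / + + +.
The two rarest classes, ss + se and + st +, are the double crossovers. Comparing them with the parentals, only the st allele has switched, so st is the middle locus and the order is se – st – ss.

st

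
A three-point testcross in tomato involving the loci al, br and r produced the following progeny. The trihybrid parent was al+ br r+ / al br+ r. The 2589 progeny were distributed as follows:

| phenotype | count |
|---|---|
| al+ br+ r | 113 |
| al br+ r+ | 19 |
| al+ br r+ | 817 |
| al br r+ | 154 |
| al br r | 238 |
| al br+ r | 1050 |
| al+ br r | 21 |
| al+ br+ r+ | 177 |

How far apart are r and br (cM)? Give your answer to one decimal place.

The two rarest classes, al+ br r and al br+ r+, are the double crossovers. Comparing them with the parentals, only the r allele has switched, so r is the middle locus and the order is br – r – al.
Crossovers in the br–r interval produce the single-crossover classes al+ br+ r+ and al br r (177 + 238 = 415) plus the double crossovers (40).
RF(br–r) = (415 + 40) / 2589 = 455/2589 = 0.1757 → 17.6 cM.

17.6 cM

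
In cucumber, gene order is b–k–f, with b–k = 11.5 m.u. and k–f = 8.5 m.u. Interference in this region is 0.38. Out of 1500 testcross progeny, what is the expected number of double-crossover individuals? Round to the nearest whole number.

Map distances give recombination frequencies of 0.115 and 0.085 for the two intervals.
With interference 0.38 (so coincidence = 0.62), expected double-crossover frequency = 0.115 × 0.085 × 0.62 = 0.00606.
Expected number = 0.00606 × 1500 = 9.09 ≈ 9.

9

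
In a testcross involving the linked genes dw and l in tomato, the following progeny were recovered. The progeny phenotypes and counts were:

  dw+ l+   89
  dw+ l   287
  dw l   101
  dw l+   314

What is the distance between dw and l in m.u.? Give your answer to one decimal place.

The two most frequent classes, dw+ l (287) and dw l+ (314), are the parental types, so the F1 was dw+ l / dw l+.
The recombinant classes are dw+ l+ and dw l: 89 + 101 = 190.
Recombination frequency = 190/791 = 0.2402 ≈ 24.0%, i.e. 24.0 m.u.

24.0 m.u.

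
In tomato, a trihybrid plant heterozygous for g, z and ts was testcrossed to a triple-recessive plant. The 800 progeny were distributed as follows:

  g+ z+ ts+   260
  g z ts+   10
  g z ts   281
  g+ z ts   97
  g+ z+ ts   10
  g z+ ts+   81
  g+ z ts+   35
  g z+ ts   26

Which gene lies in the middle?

The two most frequent reciprocal classes, g+ z+ ts+ and g z ts, are the parental types, so the F1 was g+ z+ ts+ / g z ts.
The two rarest classes, g+ z+ ts and g z ts+, are the double crossovers. Comparing them with the parentals, only the ts allele has switched, so ts is the middle locus and the order is z – ts – g.

ts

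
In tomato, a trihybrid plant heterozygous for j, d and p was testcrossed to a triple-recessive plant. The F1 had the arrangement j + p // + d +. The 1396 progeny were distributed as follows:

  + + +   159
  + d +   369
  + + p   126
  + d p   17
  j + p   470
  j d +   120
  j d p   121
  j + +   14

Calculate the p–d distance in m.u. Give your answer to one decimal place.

22.3 m.u.

The two rarest classes, j + + and + d p, are the double crossovers. Comparing them with the parentals, only the p allele has switched, so p is the middle locus and the order is d – p – j.
Crossovers in the d–p interval produce the single-crossover classes j d p and + + + (121 + 159 = 280) plus the double crossovers (31).
RF(d–p) = (280 + 31) / 1396 = 311/1396 = 0.2228 → 22.3 m.u.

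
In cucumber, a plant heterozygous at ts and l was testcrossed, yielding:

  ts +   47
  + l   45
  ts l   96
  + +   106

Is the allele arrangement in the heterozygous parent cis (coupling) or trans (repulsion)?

The two most frequent classes are + + (106) and ts l (96); these are the parental (non-recombinant) types.
So the F1 carried + + on one chromosome and ts l on the other — the recessive alleles are on the same chromosome (cis / coupling).

cis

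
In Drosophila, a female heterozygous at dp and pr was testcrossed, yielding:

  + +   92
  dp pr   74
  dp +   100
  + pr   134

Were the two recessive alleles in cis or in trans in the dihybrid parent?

trans

The two most frequent classes are + pr (134) and dp + (100); these are the parental (non-recombinant) types.
So the F1 carried + pr on one chromosome and dp + on the other — the recessive alleles are on opposite chromosomes (trans / repulsion).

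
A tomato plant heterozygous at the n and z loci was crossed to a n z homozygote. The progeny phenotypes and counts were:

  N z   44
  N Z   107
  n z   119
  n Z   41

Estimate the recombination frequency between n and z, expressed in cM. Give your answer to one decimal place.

27.3 cM

The two most frequent classes, N Z (107) and n z (119), are the parental types, so the F1 was N Z / n z.
The recombinant classes are N z and n Z: 44 + 41 = 85.
Recombination frequency = 85/311 = 0.2733 ≈ 27.3%, i.e. 27.3 cM.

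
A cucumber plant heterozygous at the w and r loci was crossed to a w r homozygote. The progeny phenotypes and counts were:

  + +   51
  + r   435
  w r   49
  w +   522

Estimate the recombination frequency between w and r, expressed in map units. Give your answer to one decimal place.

9.5 map units

The two most frequent classes, + r (435) and w + (522), are the parental types, so the F1 was + r / w +.
The recombinant classes are + + and w r: 51 + 49 = 100.
Recombination frequency = 100/1057 = 0.0946 ≈ 9.5%, i.e. 9.5 map units.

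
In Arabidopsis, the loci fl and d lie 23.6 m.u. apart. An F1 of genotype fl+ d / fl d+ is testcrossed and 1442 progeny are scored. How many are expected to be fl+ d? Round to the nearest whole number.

551

A map distance of 23.6 m.u. corresponds to a recombination frequency of 0.236.
The F1 is fl+ d / fl d+, so fl+ d is a parental gamete class with expected frequency (1 − r)/2 = 0.764/2 = 0.3820.
Expected number = 0.3820 × 1442 = 550.84 ≈ 551.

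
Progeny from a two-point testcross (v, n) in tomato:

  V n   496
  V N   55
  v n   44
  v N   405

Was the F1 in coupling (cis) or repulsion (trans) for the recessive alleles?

trans

The two most frequent classes are V n (496) and v N (405); these are the parental (non-recombinant) types.
So the F1 carried V n on one chromosome and v N on the other — the recessive alleles are on opposite chromosomes (trans / repulsion).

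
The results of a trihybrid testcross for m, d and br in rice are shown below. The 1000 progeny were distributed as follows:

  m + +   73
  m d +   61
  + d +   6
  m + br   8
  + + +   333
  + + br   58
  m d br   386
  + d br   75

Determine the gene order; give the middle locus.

The two most frequent reciprocal classes, m d br and + + +, are the parental types, so the F1 was m d br / + + +.
The two rarest classes, m + br and + d +, are the double crossovers. Comparing them with the parentals, only the d allele has switched, so d is the middle locus and the order is m – d – br.

d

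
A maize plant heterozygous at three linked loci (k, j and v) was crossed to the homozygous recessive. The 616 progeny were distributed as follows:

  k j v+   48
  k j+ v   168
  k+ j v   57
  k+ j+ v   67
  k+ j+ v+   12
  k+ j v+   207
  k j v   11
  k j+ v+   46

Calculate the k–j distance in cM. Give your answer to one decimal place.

The two most frequent reciprocal classes, k j+ v and k+ j v+, are the parental types, so the F1 was k j+ v / k+ j v+.
The two rarest classes, k j v and k+ j+ v+, are the double crossovers. Comparing them with the parentals, only the j allele has switched, so j is the middle locus and the order is k – j – v.
Crossovers in the k–j interval produce the single-crossover classes k+ j+ v and k j v+ (67 + 48 = 115) plus the double crossovers (23).
RF(k–j) = (115 + 23) / 616 = 138/616 = 0.2240 → 22.4 cM.

22.4 cM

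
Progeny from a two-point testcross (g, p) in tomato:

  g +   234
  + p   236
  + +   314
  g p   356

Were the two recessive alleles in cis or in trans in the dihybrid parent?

cis

The two most frequent classes are + + (314) and g p (356); these are the parental (non-recombinant) types.
So the F1 carried + + on one chromosome and g p on the other — the recessive alleles are on the same chromosome (cis / coupling).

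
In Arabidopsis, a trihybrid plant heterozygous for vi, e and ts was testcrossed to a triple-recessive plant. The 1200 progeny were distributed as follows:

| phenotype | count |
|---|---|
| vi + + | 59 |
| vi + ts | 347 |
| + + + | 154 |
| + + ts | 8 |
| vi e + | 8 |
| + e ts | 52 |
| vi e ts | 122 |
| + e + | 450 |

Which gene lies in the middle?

vi

The two most frequent reciprocal classes, vi + ts and + e +, are the parental types, so the F1 was vi + ts / + e +.
The two rarest classes, + + ts and vi e +, are the double crossovers. Comparing them with the parentals, only the vi allele has switched, so vi is the middle locus and the order is e – vi – ts.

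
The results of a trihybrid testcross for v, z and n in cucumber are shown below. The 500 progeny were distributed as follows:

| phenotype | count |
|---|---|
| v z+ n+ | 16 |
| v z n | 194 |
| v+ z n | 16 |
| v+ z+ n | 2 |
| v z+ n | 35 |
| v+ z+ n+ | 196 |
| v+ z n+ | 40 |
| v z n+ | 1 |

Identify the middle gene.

The two most frequent reciprocal classes, v+ z+ n+ and v z n, are the parental types, so the F1 was v+ z+ n+ / v z n.
The two rarest classes, v+ z+ n and v z n+, are the double crossovers. Comparing them with the parentals, only the n allele has switched, so n is the middle locus and the order is v – n – z.

n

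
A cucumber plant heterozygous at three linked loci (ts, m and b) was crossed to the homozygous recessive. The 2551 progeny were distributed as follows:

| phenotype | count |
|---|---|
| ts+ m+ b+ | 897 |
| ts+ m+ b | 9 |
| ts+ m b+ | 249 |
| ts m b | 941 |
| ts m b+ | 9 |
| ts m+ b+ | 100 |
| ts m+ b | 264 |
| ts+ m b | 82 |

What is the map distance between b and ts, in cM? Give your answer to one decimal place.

The two most frequent reciprocal classes, ts m b and ts+ m+ b+, are the parental types, so the F1 was ts m b / ts+ m+ b+.
The two rarest classes, ts m b+ and ts+ m+ b, are the double crossovers. Comparing them with the parentals, only the b allele has switched, so b is the middle locus and the order is m – b – ts.
Crossovers in the b–ts interval produce the single-crossover classes ts+ m b and ts m+ b+ (82 + 100 = 182) plus the double crossovers (18).
RF(b–ts) = (182 + 18) / 2551 = 200/2551 = 0.0784 → 7.8 cM.

7.8 cM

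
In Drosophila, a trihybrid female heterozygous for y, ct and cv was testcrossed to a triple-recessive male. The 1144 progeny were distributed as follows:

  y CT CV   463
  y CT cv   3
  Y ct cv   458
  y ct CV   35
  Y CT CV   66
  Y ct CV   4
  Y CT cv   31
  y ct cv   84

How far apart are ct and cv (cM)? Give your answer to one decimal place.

The two most frequent reciprocal classes, y CT CV and Y ct cv, are the parental types, so the F1 was y CT CV / Y ct cv.
The two rarest classes, y CT cv and Y ct CV, are the double crossovers. Comparing them with the parentals, only the cv allele has switched, so cv is the middle locus and the order is ct – cv – y.
Crossovers in the ct–cv interval produce the single-crossover classes y ct CV and Y CT cv (35 + 31 = 66) plus the double crossovers (7).
RF(ct–cv) = (66 + 7) / 1144 = 73/1144 = 0.0638 → 6.4 cM.

6.4 cM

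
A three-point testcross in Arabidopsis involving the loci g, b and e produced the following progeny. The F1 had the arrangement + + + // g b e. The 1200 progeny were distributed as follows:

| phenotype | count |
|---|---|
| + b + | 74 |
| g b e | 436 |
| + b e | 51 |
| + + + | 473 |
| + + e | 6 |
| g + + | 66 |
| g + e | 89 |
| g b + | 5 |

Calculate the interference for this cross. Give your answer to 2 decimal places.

The two rarest classes, + + e and g b +, are the double crossovers. Comparing them with the parentals, only the e allele has switched, so e is the middle locus and the order is g – e – b.
g–e: (117 + 11)/1200 = 0.1067; e–b: (163 + 11)/1200 = 0.1450.
Expected DCO frequency = 0.1067 × 0.1450 ≈ 0.01547; observed = 11/1200 ≈ 0.00917.
Coefficient of coincidence = 0.00917/0.01547 ≈ 0.59; interference = 1 − 0.59 = 0.41.

0.41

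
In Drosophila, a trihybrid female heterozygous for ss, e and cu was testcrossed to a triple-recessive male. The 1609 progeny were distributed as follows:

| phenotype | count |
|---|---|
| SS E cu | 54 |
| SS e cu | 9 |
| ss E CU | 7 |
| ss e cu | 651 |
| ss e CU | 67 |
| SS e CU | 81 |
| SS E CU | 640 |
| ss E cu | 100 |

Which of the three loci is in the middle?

ss

The two most frequent reciprocal classes, SS E CU and ss e cu, are the parental types, so the F1 was SS E CU / ss e cu.
The two rarest classes, ss E CU and SS e cu, are the double crossovers. Comparing them with the parentals, only the ss allele has switched, so ss is the middle locus and the order is e – ss – cu.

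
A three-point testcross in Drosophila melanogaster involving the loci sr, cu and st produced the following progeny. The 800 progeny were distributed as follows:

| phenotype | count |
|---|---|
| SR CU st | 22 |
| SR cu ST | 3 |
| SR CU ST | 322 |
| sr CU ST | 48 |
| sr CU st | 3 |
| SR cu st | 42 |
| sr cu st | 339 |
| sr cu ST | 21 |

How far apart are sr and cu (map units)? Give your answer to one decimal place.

12.0 map units

The two most frequent reciprocal classes, sr cu st and SR CU ST, are the parental types, so the F1 was sr cu st / SR CU ST.
The two rarest classes, sr CU st and SR cu ST, are the double crossovers. Comparing them with the parentals, only the cu allele has switched, so cu is the middle locus and the order is st – cu – sr.
Crossovers in the cu–sr interval produce the single-crossover classes SR cu st and sr CU ST (42 + 48 = 90) plus the double crossovers (6).
RF(cu–sr) = (90 + 6) / 800 = 96/800 = 0.1200 → 12.0 map units.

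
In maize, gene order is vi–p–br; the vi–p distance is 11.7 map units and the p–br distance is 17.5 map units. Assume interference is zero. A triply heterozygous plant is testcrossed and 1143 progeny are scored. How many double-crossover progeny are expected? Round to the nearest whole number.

Map distances give recombination frequencies of 0.117 and 0.175 for the two intervals.
With no interference, expected double-crossover frequency = 0.117 × 0.175 = 0.02047.
Expected number = 0.02047 × 1143 = 23.40 ≈ 23.

23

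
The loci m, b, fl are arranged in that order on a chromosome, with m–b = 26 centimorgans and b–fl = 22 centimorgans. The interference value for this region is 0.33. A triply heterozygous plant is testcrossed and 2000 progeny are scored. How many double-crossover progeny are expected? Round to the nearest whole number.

Map distances give recombination frequencies of 0.260 and 0.220 for the two intervals.
With interference 0.33 (so coincidence = 0.67), expected double-crossover frequency = 0.260 × 0.220 × 0.67 = 0.03832.
Expected number = 0.03832 × 2000 = 76.65 ≈ 77.

77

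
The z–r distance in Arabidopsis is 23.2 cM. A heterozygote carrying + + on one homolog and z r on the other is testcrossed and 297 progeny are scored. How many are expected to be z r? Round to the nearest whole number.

A map distance of 23.2 cM corresponds to a recombination frequency of 0.232.
The F1 is + + / z r, so z r is a parental gamete class with expected frequency (1 − r)/2 = 0.768/2 = 0.3840.
Expected number = 0.3840 × 297 = 114.05 ≈ 114.

114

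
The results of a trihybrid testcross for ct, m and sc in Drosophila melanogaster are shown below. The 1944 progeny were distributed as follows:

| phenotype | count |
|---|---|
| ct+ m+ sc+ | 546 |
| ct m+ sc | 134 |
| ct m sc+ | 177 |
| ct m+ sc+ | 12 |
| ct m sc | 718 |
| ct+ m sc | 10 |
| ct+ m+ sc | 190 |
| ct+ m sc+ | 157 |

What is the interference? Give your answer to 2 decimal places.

The two most frequent reciprocal classes, ct m sc and ct+ m+ sc+, are the parental types, so the F1 was ct m sc / ct+ m+ sc+.
The two rarest classes, ct+ m sc and ct m+ sc+, are the double crossovers. Comparing them with the parentals, only the ct allele has switched, so ct is the middle locus and the order is m – ct – sc.
m–ct: (291 + 22)/1944 = 0.1610; ct–sc: (367 + 22)/1944 = 0.2001.
Expected DCO frequency = 0.1610 × 0.2001 ≈ 0.03222; observed = 22/1944 ≈ 0.01132.
Coefficient of coincidence = 0.01132/0.03222 ≈ 0.35; interference = 1 − 0.35 = 0.65.

0.65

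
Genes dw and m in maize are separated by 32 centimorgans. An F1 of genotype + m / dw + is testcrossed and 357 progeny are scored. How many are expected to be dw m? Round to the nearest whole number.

57

A map distance of 32 centimorgans corresponds to a recombination frequency of 0.320.
The F1 is + m / dw +, so dw m is a recombinant gamete class with expected frequency r/2 = 0.320/2 = 0.1600.
Expected number = 0.1600 × 357 = 57.12 ≈ 57.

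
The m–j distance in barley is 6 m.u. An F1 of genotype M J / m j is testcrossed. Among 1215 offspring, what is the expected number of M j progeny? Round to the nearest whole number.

36

A map distance of 6 m.u. corresponds to a recombination frequency of 0.060.
The F1 is M J / m j, so M j is a recombinant gamete class with expected frequency r/2 = 0.060/2 = 0.0300.
Expected number = 0.0300 × 1215 = 36.45 ≈ 36.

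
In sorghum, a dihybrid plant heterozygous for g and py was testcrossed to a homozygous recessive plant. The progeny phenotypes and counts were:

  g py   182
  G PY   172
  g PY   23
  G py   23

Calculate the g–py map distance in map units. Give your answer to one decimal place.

11.5 map units

The two most frequent classes, G PY (172) and g py (182), are the parental types, so the F1 was G PY / g py.
The recombinant classes are G py and g PY: 23 + 23 = 46.
Recombination frequency = 46/400 = 0.1150 ≈ 11.5%, i.e. 11.5 map units.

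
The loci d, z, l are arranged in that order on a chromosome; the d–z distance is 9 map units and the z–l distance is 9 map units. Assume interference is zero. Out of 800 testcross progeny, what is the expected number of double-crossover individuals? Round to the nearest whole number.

Map distances give recombination frequencies of 0.090 and 0.090 for the two intervals.
With no interference, expected double-crossover frequency = 0.090 × 0.090 = 0.00810.
Expected number = 0.00810 × 800 = 6.48 ≈ 6.

6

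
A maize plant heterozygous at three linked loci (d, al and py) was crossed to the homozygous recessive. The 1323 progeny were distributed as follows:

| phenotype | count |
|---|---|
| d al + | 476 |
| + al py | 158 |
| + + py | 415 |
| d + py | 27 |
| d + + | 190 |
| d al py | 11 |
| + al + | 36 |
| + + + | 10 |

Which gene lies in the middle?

py

The two most frequent reciprocal classes, + + py and d al +, are the parental types, so the F1 was + + py / d al +.
The two rarest classes, + + + and d al py, are the double crossovers. Comparing them with the parentals, only the py allele has switched, so py is the middle locus and the order is al – py – d.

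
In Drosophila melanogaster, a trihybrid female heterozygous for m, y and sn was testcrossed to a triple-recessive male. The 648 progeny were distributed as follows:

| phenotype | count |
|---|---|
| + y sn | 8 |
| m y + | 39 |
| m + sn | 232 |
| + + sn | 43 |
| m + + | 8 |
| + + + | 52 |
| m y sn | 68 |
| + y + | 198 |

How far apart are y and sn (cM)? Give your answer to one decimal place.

21.0 cM

The two most frequent reciprocal classes, m + sn and + y +, are the parental types, so the F1 was m + sn / + y +.
The two rarest classes, m + + and + y sn, are the double crossovers. Comparing them with the parentals, only the sn allele has switched, so sn is the middle locus and the order is m – sn – y.
Crossovers in the sn–y interval produce the single-crossover classes m y sn and + + + (68 + 52 = 120) plus the double crossovers (16).
RF(sn–y) = (120 + 16) / 648 = 136/648 = 0.2099 → 21.0 cM.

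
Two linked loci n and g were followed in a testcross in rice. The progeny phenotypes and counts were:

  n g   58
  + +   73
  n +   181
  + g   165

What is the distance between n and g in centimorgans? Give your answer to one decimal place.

The two most frequent classes, + g (165) and n + (181), are the parental types, so the F1 was + g / n +.
The recombinant classes are + + and n g: 73 + 58 = 131.
Recombination frequency = 131/477 = 0.2746 ≈ 27.5%, i.e. 27.5 centimorgans.

27.5 centimorgans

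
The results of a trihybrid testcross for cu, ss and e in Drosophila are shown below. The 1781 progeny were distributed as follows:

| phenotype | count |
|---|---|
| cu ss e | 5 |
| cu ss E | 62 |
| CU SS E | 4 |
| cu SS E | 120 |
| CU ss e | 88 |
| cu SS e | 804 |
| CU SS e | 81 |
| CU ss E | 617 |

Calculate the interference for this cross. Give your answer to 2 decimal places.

0.51

The two most frequent reciprocal classes, CU ss E and cu SS e, are the parental types, so the F1 was CU ss E / cu SS e.
The two rarest classes, CU SS E and cu ss e, are the double crossovers. Comparing them with the parentals, only the ss allele has switched, so ss is the middle locus and the order is cu – ss – e.
cu–ss: (143 + 9)/1781 = 0.0853; ss–e: (208 + 9)/1781 = 0.1218.
Expected DCO frequency = 0.0853 × 0.1218 ≈ 0.01039; observed = 9/1781 ≈ 0.00505.
Coefficient of coincidence = 0.00505/0.01039 ≈ 0.49; interference = 1 − 0.49 = 0.51.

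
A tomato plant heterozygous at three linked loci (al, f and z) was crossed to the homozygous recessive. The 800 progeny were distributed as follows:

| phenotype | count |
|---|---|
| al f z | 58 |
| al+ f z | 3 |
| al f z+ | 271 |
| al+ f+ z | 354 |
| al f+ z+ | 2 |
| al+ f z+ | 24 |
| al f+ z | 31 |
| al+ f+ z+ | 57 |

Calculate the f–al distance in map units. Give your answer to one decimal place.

7.5 map units

The two most frequent reciprocal classes, al f z+ and al+ f+ z, are the parental types, so the F1 was al f z+ / al+ f+ z.
The two rarest classes, al f+ z+ and al+ f z, are the double crossovers. Comparing them with the parentals, only the f allele has switched, so f is the middle locus and the order is z – f – al.
Crossovers in the f–al interval produce the single-crossover classes al+ f z+ and al f+ z (24 + 31 = 55) plus the double crossovers (5).
RF(f–al) = (55 + 5) / 800 = 60/800 = 0.0750 → 7.5 map units.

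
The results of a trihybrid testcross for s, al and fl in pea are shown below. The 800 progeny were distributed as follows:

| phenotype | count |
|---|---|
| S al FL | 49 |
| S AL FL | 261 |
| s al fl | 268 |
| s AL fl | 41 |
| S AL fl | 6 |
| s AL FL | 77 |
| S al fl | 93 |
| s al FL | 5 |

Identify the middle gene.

The two most frequent reciprocal classes, S AL FL and s al fl, are the parental types, so the F1 was S AL FL / s al fl.
The two rarest classes, S AL fl and s al FL, are the double crossovers. Comparing them with the parentals, only the fl allele has switched, so fl is the middle locus and the order is al – fl – s.

fl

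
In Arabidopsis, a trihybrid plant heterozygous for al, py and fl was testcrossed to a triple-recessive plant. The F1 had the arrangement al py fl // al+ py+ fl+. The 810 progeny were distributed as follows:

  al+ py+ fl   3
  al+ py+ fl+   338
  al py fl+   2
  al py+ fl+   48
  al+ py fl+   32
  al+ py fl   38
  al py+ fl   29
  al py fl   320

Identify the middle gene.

The two rarest classes, al py fl+ and al+ py+ fl, are the double crossovers. Comparing them with the parentals, only the fl allele has switched, so fl is the middle locus and the order is al – fl – py.

fl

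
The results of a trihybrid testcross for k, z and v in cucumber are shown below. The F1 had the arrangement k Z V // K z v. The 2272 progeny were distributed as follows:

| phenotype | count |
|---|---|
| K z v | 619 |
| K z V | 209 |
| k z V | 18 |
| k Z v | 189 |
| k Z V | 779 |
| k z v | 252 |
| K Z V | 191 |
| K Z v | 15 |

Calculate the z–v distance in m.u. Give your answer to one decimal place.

The two rarest classes, k z V and K Z v, are the double crossovers. Comparing them with the parentals, only the z allele has switched, so z is the middle locus and the order is k – z – v.
Crossovers in the z–v interval produce the single-crossover classes k Z v and K z V (189 + 209 = 398) plus the double crossovers (33).
RF(z–v) = (398 + 33) / 2272 = 431/2272 = 0.1897 → 19.0 m.u.

19.0 m.u.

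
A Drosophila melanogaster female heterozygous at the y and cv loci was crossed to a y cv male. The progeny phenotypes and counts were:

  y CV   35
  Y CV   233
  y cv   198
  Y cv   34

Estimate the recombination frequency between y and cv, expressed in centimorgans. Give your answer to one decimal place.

The two most frequent classes, Y CV (233) and y cv (198), are the parental types, so the F1 was Y CV / y cv.
The recombinant classes are Y cv and y CV: 34 + 35 = 69.
Recombination frequency = 69/500 = 0.1380 ≈ 13.8%, i.e. 13.8 centimorgans.

13.8 centimorgans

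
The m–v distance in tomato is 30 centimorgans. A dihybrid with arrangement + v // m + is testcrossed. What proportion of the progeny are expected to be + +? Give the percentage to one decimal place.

A map distance of 30 centimorgans corresponds to a recombination frequency of 0.300.
The F1 is + v / m +, so + + is a recombinant gamete class with expected frequency r/2 = 0.300/2 = 0.1500.
That is 0.1500 = 15.0% of the progeny.

15.0%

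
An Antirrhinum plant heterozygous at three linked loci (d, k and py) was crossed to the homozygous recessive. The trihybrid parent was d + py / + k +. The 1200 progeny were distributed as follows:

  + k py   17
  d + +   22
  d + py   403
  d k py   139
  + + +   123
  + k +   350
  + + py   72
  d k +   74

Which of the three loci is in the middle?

py

The two rarest classes, d + + and + k py, are the double crossovers. Comparing them with the parentals, only the py allele has switched, so py is the middle locus and the order is k – py – d.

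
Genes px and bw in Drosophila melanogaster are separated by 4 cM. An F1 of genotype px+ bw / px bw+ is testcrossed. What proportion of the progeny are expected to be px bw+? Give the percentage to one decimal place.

A map distance of 4 cM corresponds to a recombination frequency of 0.040.
The F1 is px+ bw / px bw+, so px bw+ is a parental gamete class with expected frequency (1 − r)/2 = 0.960/2 = 0.4800.
That is 0.4800 = 48.0% of the progeny.

48.0%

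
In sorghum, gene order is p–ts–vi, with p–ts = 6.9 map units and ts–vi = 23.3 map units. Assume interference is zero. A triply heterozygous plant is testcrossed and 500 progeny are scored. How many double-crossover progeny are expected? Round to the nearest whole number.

Map distances give recombination frequencies of 0.069 and 0.233 for the two intervals.
With no interference, expected double-crossover frequency = 0.069 × 0.233 = 0.01608.
Expected number = 0.01608 × 500 = 8.04 ≈ 8.

8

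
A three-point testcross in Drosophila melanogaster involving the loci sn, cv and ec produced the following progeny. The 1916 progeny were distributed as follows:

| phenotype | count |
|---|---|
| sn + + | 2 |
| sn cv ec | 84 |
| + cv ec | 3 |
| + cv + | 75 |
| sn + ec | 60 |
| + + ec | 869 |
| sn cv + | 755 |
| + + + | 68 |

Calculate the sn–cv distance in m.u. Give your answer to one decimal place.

The two most frequent reciprocal classes, sn cv + and + + ec, are the parental types, so the F1 was sn cv + / + + ec.
The two rarest classes, sn + + and + cv ec, are the double crossovers. Comparing them with the parentals, only the cv allele has switched, so cv is the middle locus and the order is ec – cv – sn.
Crossovers in the cv–sn interval produce the single-crossover classes + cv + and sn + ec (75 + 60 = 135) plus the double crossovers (5).
RF(cv–sn) = (135 + 5) / 1916 = 140/1916 = 0.0731 → 7.3 m.u.

7.3 m.u.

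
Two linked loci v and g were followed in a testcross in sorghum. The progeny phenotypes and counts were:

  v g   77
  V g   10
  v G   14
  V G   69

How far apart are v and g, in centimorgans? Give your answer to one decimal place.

The two most frequent classes, V G (69) and v g (77), are the parental types, so the F1 was V G / v g.
The recombinant classes are V g and v G: 10 + 14 = 24.
Recombination frequency = 24/170 = 0.1412 ≈ 14.1%, i.e. 14.1 centimorgans.

14.1 centimorgans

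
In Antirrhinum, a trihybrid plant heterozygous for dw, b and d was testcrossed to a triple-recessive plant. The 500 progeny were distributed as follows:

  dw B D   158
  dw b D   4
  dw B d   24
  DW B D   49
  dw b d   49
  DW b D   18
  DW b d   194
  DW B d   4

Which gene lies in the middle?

b

The two most frequent reciprocal classes, DW b d and dw B D, are the parental types, so the F1 was DW b d / dw B D.
The two rarest classes, DW B d and dw b D, are the double crossovers. Comparing them with the parentals, only the b allele has switched, so b is the middle locus and the order is dw – b – d.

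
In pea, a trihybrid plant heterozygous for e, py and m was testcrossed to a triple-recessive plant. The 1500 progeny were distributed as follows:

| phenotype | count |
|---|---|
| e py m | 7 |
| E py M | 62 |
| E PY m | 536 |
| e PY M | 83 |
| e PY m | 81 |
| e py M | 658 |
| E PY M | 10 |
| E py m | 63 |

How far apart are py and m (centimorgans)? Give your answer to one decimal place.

The two most frequent reciprocal classes, e py M and E PY m, are the parental types, so the F1 was e py M / E PY m.
The two rarest classes, e py m and E PY M, are the double crossovers. Comparing them with the parentals, only the m allele has switched, so m is the middle locus and the order is py – m – e.
Crossovers in the py–m interval produce the single-crossover classes e PY M and E py m (83 + 63 = 146) plus the double crossovers (17).
RF(py–m) = (146 + 17) / 1500 = 163/1500 = 0.1087 → 10.9 centimorgans.

10.9 centimorgans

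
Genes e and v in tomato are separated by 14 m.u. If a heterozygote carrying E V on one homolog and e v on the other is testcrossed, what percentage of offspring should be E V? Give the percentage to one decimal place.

43.0%

A map distance of 14 m.u. corresponds to a recombination frequency of 0.140.
The F1 is E V / e v, so E V is a parental gamete class with expected frequency (1 − r)/2 = 0.860/2 = 0.4300.
That is 0.4300 = 43.0% of the progeny.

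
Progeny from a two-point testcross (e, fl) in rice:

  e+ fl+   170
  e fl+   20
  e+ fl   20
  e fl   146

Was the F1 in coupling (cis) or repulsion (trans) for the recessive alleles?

The two most frequent classes are e+ fl+ (170) and e fl (146); these are the parental (non-recombinant) types.
So the F1 carried e+ fl+ on one chromosome and e fl on the other — the recessive alleles are on the same chromosome (cis / coupling).

cis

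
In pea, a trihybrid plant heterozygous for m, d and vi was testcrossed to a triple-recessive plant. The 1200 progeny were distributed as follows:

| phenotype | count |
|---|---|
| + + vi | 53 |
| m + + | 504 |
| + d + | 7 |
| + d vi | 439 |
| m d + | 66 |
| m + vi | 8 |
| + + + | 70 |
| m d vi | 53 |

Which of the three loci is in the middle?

The two most frequent reciprocal classes, + d vi and m + +, are the parental types, so the F1 was + d vi / m + +.
The two rarest classes, + d + and m + vi, are the double crossovers. Comparing them with the parentals, only the vi allele has switched, so vi is the middle locus and the order is m – vi – d.

vi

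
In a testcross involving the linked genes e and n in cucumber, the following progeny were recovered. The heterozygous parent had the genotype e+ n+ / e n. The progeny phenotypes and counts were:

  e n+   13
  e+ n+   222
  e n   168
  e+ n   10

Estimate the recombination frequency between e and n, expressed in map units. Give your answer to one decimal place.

The recombinant classes are e+ n and e n+: 10 + 13 = 23.
Recombination frequency = 23/413 = 0.0557 ≈ 5.6%, i.e. 5.6 map units.

5.6 map units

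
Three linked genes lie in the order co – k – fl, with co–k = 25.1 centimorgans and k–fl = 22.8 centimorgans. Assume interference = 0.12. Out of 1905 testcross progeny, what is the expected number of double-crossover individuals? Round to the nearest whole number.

Map distances give recombination frequencies of 0.251 and 0.228 for the two intervals.
With interference 0.12 (so coincidence = 0.88), expected double-crossover frequency = 0.251 × 0.228 × 0.88 = 0.05036.
Expected number = 0.05036 × 1905 = 95.94 ≈ 96.

96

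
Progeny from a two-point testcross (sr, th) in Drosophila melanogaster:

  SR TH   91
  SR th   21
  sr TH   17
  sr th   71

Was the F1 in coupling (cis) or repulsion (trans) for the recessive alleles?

cis

The two most frequent classes are SR TH (91) and sr th (71); these are the parental (non-recombinant) types.
So the F1 carried SR TH on one chromosome and sr th on the other — the recessive alleles are on the same chromosome (cis / coupling).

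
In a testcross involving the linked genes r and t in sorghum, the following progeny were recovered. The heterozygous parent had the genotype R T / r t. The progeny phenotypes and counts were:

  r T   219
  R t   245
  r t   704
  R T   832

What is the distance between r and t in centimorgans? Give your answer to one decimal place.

The recombinant classes are R t and r T: 245 + 219 = 464.
Recombination frequency = 464/2000 = 0.2320 ≈ 23.2%, i.e. 23.2 centimorgans.

23.2 centimorgans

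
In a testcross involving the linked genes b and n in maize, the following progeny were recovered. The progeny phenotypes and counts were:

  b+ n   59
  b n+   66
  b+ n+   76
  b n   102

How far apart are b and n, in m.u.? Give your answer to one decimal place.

The two most frequent classes, b+ n+ (76) and b n (102), are the parental types, so the F1 was b+ n+ / b n.
The recombinant classes are b+ n and b n+: 59 + 66 = 125.
Recombination frequency = 125/303 = 0.4125 ≈ 41.3%, i.e. 41.3 m.u.

41.3 m.u.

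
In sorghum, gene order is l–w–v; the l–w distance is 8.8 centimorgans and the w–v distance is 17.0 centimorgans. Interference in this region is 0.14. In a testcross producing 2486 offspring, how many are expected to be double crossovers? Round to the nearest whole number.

Map distances give recombination frequencies of 0.088 and 0.170 for the two intervals.
With interference 0.14 (so coincidence = 0.86), expected double-crossover frequency = 0.088 × 0.170 × 0.86 = 0.01287.
Expected number = 0.01287 × 2486 = 31.98 ≈ 32.

32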